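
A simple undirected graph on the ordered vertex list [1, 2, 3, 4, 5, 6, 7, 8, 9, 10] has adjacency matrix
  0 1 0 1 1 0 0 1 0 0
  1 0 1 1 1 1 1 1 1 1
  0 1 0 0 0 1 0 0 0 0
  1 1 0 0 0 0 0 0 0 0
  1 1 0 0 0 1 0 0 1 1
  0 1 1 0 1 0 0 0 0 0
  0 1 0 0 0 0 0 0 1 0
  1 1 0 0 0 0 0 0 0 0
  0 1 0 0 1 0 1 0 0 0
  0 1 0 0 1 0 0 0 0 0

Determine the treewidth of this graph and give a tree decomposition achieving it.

Treewidth 2.
Bags: B1 = {2, 5, 10}  B2 = {1, 2, 5}  B3 = {2, 5, 6}  B4 = {2, 5, 9}  B5 = {2, 7, 9}  B6 = {1, 2, 4}  B7 = {1, 2, 8}  B8 = {2, 3, 6}
Tree: B1–B2, B2–B3, B1–B4, B4–B5, B2–B6, B6–B7, B3–B8

Every bag has size at most 3, so the width is 3 − 1 = 2 and tw(G) ≤ 2. On the other hand G contains the 3-clique {2, 3, 6}. A clique must lie in a single bag of any decomposition, so no decomposition can have width below 2. Hence tw(G) = 2 exactly.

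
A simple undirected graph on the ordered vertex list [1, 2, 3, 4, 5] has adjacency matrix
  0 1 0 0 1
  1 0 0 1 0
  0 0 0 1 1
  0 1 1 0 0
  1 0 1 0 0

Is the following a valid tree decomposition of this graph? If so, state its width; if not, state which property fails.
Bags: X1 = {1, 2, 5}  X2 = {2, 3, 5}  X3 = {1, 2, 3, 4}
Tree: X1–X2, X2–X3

A tree decomposition must satisfy three properties: every vertex lies in some bag; for every edge, both endpoints lie together in some bag; and for every vertex, the bags containing it form a connected subtree. Here bags containing vertex 1 are not connected in the tree, so the decomposition is invalid.

No — bags containing vertex 1 are not connected in the tree.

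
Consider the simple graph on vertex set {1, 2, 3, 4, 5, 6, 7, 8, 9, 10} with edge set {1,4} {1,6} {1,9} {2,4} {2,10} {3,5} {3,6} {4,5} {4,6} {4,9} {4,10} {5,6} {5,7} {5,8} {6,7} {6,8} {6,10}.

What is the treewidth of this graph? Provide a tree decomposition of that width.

Treewidth 2.
One such decomposition:
Bags: B1 = {1, 4, 6}  B2 = {4, 6, 10}  B3 = {1, 4, 9}  B4 = {4, 5, 6}  B5 = {5, 6, 8}  B6 = {2, 4, 10}  B7 = {5, 6, 7}  B8 = {3, 5, 6}
Tree: B1–B2, B1–B3, B1–B4, B4–B5, B2–B6, B4–B7, B5–B8

Every bag has size at most 3, so the width is 3 − 1 = 2 and tw(G) ≤ 2. Conversely, {1, 4, 9} is a clique of size 3, and the vertices of any clique must share a bag in every tree decomposition; so some bag has ≥ 3 vertices and tw(G) ≥ 2. Therefore the treewidth is 2.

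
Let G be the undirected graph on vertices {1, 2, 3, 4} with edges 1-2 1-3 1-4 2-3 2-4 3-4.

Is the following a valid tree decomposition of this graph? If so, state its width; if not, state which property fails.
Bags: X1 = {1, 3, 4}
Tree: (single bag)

No — vertex 2 appears in no bag.

A tree decomposition must satisfy three properties: every vertex lies in some bag; for every edge, both endpoints lie together in some bag; and for every vertex, the bags containing it form a connected subtree. Here vertex 2 appears in no bag, so the decomposition is invalid.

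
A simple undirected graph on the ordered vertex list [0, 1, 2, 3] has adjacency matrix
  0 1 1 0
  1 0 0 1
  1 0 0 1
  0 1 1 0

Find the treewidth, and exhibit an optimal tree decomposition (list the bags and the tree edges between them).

Treewidth 2.
One such decomposition:
Bags: B1 = {1, 2, 3}  B2 = {0, 1, 2}
Tree: B1–B2

The largest bag has 3 vertices, giving width 2; this decomposition certifies tw(G) ≤ 2. The edges 2–3–1–0–2 form a cycle, so G is not a tree and its treewidth is at least 2. Therefore the treewidth is 2.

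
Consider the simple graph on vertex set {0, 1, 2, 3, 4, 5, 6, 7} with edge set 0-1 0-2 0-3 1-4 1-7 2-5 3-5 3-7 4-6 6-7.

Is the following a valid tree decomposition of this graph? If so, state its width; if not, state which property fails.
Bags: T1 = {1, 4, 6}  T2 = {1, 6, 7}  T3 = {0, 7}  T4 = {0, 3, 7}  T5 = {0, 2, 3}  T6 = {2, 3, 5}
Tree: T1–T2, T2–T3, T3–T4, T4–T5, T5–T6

No — edge (1,0) lies in no bag.

A tree decomposition must satisfy three properties: every vertex lies in some bag; for every edge, both endpoints lie together in some bag; and for every vertex, the bags containing it form a connected subtree. Here edge (1,0) lies in no bag, so the decomposition is invalid.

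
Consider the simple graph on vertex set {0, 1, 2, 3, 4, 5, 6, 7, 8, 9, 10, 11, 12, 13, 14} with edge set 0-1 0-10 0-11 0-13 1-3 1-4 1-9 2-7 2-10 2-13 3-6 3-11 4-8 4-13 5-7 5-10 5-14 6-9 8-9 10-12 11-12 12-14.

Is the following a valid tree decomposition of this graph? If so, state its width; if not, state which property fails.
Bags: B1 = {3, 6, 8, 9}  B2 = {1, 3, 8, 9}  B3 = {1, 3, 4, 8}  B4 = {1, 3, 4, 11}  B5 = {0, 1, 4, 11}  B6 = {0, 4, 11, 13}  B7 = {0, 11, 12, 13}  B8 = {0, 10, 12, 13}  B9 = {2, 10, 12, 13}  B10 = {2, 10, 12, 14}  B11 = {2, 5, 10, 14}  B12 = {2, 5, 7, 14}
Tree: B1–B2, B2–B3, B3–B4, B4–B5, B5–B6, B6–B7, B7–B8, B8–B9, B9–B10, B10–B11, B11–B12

Yes; width 3.

Vertex coverage: the bags together contain {0, 1, 2, 3, 4, 5, 6, 7, 8, 9, 10, 11, 12, 13, 14}, the full vertex set. Edge coverage: each edge of G has both endpoints in at least one bag. Running intersection: for every vertex, the bags containing it form a connected subtree. All three properties hold, so this is a valid tree decomposition of width max|bag| − 1 = 3, and hence tw(G) ≤ 3.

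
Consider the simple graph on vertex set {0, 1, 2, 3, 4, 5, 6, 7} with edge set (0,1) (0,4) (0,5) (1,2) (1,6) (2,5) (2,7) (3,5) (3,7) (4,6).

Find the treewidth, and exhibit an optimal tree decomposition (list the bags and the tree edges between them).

Treewidth 2.
Bags: B1 = {0, 4, 6}  B2 = {0, 1, 6}  B3 = {0, 1, 5}  B4 = {1, 2, 5}  B5 = {2, 3, 5}  B6 = {2, 3, 7}
Tree: B1–B2, B2–B3, B3–B4, B4–B5, B5–B6

Every bag has size at most 3, so the width is 3 − 1 = 2 and tw(G) ≤ 2. For the lower bound, G contains the cycle 4–6–1–0–4, so G is not a forest; only forests have treewidth ≤ 1, hence tw(G) ≥ 2. Hence tw(G) = 2 exactly.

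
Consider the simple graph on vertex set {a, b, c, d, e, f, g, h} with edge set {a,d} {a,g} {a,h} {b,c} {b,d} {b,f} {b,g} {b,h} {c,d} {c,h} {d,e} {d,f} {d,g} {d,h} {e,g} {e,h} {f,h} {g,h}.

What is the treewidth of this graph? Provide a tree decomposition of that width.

The largest bag has 4 vertices, giving width 3; this decomposition certifies tw(G) ≤ 3. Conversely, {d, e, g, h} is a clique of size 4, and the vertices of any clique must share a bag in every tree decomposition; so some bag has ≥ 4 vertices and tw(G) ≥ 3. Combining the bounds, tw(G) = 3.

Treewidth 3.
One such decomposition:
Bags: B1 = {b, d, f, h}  B2 = {b, d, g, h}  B3 = {a, d, g, h}  B4 = {d, e, g, h}  B5 = {b, c, d, h}
Tree: B1–B2, B2–B3, B2–B4, B1–B5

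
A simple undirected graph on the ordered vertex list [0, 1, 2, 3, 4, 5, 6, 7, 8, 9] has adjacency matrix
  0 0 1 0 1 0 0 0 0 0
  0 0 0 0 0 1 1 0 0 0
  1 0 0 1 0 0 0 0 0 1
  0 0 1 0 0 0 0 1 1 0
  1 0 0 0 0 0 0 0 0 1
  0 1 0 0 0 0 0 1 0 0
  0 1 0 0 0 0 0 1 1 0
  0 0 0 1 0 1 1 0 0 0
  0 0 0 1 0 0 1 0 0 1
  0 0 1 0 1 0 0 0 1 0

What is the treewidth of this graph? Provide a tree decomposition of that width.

Treewidth 2.
One such decomposition:
Bags: B1 = {1, 5, 7}  B2 = {1, 6, 7}  B3 = {3, 6, 7}  B4 = {3, 6, 8}  B5 = {2, 3, 8}  B6 = {2, 8, 9}  B7 = {0, 2, 9}  B8 = {0, 4, 9}
Tree: B1–B2, B2–B3, B3–B4, B4–B5, B5–B6, B6–B7, B7–B8

Every bag has size at most 3, so the width is 3 − 1 = 2 and tw(G) ≤ 2. Since 5–1–6–7–5 is a cycle in G, G is not acyclic. Forests are exactly the graphs of treewidth ≤ 1, so tw(G) ≥ 2. Combining the bounds, tw(G) = 2.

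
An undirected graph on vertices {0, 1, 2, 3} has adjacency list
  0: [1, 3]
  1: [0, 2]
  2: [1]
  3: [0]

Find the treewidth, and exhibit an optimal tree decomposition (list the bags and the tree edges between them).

The largest bag has 2 vertices, giving width 1; this decomposition certifies tw(G) ≤ 1. Any graph with an edge has treewidth ≥ 1, and G has the edge 3–0. Hence tw(G) = 1 exactly.

Treewidth 1.
One such decomposition:
Bags: B1 = {0, 3}  B2 = {0, 1}  B3 = {1, 2}
Tree: B1–B2, B2–B3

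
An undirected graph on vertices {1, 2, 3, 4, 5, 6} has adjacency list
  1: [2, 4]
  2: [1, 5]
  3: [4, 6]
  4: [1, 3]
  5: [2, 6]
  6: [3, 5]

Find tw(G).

2

A width-2 tree decomposition is:
Bags: B1 = {1, 3, 4}  B2 = {1, 3, 6}  B3 = {1, 5, 6}  B4 = {1, 2, 5}
Tree: B1–B2, B2–B3, B3–B4
The largest bag has 3 vertices, giving width 2; this decomposition certifies tw(G) ≤ 2. For the lower bound, G contains the cycle 1–4–3–6–5–2–1, so G is not a forest; only forests have treewidth ≤ 1, hence tw(G) ≥ 2. Therefore the treewidth is 2.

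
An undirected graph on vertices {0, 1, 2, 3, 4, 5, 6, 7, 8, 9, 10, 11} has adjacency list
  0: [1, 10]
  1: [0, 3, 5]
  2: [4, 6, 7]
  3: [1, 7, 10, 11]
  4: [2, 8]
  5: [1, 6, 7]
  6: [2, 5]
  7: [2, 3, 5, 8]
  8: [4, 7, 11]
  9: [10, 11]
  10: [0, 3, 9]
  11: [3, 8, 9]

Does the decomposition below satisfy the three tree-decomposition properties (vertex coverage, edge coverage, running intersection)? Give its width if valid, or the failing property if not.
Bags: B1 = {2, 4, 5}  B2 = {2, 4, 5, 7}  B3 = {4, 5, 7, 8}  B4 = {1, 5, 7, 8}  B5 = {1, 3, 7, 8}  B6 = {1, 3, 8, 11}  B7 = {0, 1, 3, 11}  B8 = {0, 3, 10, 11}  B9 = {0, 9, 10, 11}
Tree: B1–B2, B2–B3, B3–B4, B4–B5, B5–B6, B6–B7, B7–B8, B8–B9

A tree decomposition must satisfy three properties: every vertex lies in some bag; for every edge, both endpoints lie together in some bag; and for every vertex, the bags containing it form a connected subtree. Here vertex 6 appears in no bag, so the decomposition is invalid.

No — vertex 6 appears in no bag.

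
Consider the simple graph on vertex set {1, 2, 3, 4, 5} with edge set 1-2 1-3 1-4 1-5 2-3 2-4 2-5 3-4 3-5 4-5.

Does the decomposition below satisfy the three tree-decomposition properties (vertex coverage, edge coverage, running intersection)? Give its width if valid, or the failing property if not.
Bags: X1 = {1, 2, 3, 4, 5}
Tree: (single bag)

Yes; width 4.

Checking the three conditions: (i) the bags cover all of {1, 2, 3, 4, 5}; (ii) for each edge, some bag contains both endpoints; (iii) the bags containing any fixed vertex form a subtree. All hold, so the decomposition is valid with width 5 − 1 = 4.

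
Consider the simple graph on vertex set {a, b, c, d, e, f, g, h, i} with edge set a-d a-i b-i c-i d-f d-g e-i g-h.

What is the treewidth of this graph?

A width-1 tree decomposition is:
Bags: B1 = {a, i}  B2 = {b, i}  B3 = {c, i}  B4 = {a, d}  B5 = {d, g}  B6 = {d, f}  B7 = {g, h}  B8 = {e, i}
Tree: B1–B2, B1–B3, B1–B4, B4–B5, B5–B6, B5–B7, B2–B8
The largest bag has 2 vertices, giving width 1; this decomposition certifies tw(G) ≤ 1. Since G has at least one edge (e.g. a–i), it is not an edgeless graph, so tw(G) ≥ 1. Therefore the treewidth is 1.

1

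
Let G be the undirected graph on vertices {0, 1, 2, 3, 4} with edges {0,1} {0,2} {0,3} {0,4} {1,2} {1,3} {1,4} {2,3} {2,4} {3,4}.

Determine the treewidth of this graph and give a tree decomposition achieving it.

With just one bag of size 5, the width is 5 − 1 = 4, so tw(G) ≤ 4. Conversely, {0, 1, 2, 3, 4} is a clique of size 5, and the vertices of any clique must share a bag in every tree decomposition; so some bag has ≥ 5 vertices and tw(G) ≥ 4. The upper and lower bounds meet at 4, so that is the treewidth.

Treewidth 4.
One optimal decomposition is:
Bags: B1 = {0, 1, 2, 3, 4}
Tree: (single bag)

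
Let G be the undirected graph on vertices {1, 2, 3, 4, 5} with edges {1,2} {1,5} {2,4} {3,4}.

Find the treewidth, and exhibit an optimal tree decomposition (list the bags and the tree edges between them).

Each bag holds 2 vertices, so the decomposition has width 1, which upper-bounds the treewidth. Any graph with an edge has treewidth ≥ 1, and G has the edge 4–2. Combining the bounds, tw(G) = 1.

Treewidth 1.
Bags: B1 = {2, 4}  B2 = {3, 4}  B3 = {1, 2}  B4 = {1, 5}
Tree: B1–B2, B1–B3, B3–B4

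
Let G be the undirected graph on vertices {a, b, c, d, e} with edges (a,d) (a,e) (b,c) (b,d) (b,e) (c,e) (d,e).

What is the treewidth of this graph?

2

A width-2 tree decomposition is:
Bags: B1 = {b, d, e}  B2 = {a, d, e}  B3 = {b, c, e}
Tree: B1–B2, B1–B3
Each bag holds 3 vertices, so the decomposition has width 2, which upper-bounds the treewidth. Conversely, {a, d, e} is a clique of size 3, and the vertices of any clique must share a bag in every tree decomposition; so some bag has ≥ 3 vertices and tw(G) ≥ 2. Combining the bounds, tw(G) = 2.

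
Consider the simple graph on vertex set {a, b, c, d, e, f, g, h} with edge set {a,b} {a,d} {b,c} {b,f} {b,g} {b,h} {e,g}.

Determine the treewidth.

A width-1 tree decomposition is:
Bags: B1 = {b, f}  B2 = {a, b}  B3 = {b, g}  B4 = {b, h}  B5 = {a, d}  B6 = {e, g}  B7 = {b, c}
Tree: B1–B2, B2–B3, B2–B4, B2–B5, B3–B6, B4–B7
Every bag has size at most 2, so the width is 2 − 1 = 1 and tw(G) ≤ 1. G has an edge, so its treewidth is at least 1. Combining the bounds, tw(G) = 1.

1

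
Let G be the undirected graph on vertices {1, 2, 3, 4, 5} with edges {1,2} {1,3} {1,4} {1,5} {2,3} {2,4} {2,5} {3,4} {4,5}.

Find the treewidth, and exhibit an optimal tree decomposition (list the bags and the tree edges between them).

The largest bag has 4 vertices, giving width 3; this decomposition certifies tw(G) ≤ 3. Conversely, {1, 2, 3, 4} is a clique of size 4, and the vertices of any clique must share a bag in every tree decomposition; so some bag has ≥ 4 vertices and tw(G) ≥ 3. Combining the bounds, tw(G) = 3.

Treewidth 3.
One optimal decomposition is:
Bags: B1 = {1, 2, 4, 5}  B2 = {1, 2, 3, 4}
Tree: B1–B2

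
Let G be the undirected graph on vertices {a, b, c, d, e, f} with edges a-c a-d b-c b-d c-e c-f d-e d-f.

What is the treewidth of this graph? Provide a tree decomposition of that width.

Treewidth 2.
Bags: B1 = {c, d, f}  B2 = {b, c, d}  B3 = {c, d, e}  B4 = {a, c, d}
Tree: B1–B2, B2–B3, B3–B4

The largest bag has 3 vertices, giving width 2; this decomposition certifies tw(G) ≤ 2. Since f–c–b–d–f is a cycle in G, G is not acyclic. Forests are exactly the graphs of treewidth ≤ 1, so tw(G) ≥ 2. Combining the bounds, tw(G) = 2.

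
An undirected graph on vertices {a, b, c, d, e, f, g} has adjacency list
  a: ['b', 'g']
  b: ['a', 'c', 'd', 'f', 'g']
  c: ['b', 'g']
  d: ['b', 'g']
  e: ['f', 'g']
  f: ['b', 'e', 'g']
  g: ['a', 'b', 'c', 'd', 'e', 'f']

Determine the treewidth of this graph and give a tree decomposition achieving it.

The largest bag has 3 vertices, giving width 2; this decomposition certifies tw(G) ≤ 2. Conversely, {e, f, g} is a clique of size 3, and the vertices of any clique must share a bag in every tree decomposition; so some bag has ≥ 3 vertices and tw(G) ≥ 2. The upper and lower bounds meet at 2, so that is the treewidth.

Treewidth 2.
Bags: B1 = {b, f, g}  B2 = {b, c, g}  B3 = {a, b, g}  B4 = {e, f, g}  B5 = {b, d, g}
Tree: B1–B2, B2–B3, B1–B4, B1–B5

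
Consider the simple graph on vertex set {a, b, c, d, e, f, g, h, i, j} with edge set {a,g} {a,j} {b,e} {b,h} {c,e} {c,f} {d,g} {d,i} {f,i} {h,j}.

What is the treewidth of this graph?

A width-2 tree decomposition is:
Bags: B1 = {a, h, j}  B2 = {a, g, h}  B3 = {d, g, h}  B4 = {d, h, i}  B5 = {f, h, i}  B6 = {c, f, h}  B7 = {c, e, h}  B8 = {b, e, h}
Tree: B1–B2, B2–B3, B3–B4, B4–B5, B5–B6, B6–B7, B7–B8
Every bag has size at most 3, so the width is 3 − 1 = 2 and tw(G) ≤ 2. For the lower bound, G contains the cycle h–j–a–g–d–i–f–c–e–b–h, so G is not a forest; only forests have treewidth ≤ 1, hence tw(G) ≥ 2. Hence tw(G) = 2 exactly.

2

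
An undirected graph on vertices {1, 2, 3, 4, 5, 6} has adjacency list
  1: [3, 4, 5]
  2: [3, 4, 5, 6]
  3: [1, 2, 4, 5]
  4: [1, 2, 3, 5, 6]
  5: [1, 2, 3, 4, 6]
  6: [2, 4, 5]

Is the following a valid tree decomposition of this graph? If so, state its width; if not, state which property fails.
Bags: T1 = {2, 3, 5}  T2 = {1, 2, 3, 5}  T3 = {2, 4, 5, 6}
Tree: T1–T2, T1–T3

A tree decomposition must satisfy three properties: every vertex lies in some bag; for every edge, both endpoints lie together in some bag; and for every vertex, the bags containing it form a connected subtree. Here edge (4,3) lies in no bag, so the decomposition is invalid.

No — edge (4,3) lies in no bag.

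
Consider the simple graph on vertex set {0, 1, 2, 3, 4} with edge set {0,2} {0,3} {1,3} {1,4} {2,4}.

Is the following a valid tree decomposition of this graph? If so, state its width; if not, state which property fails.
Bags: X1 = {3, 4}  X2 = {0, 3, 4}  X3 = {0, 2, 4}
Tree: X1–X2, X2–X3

No — vertex 1 appears in no bag.

A tree decomposition must satisfy three properties: every vertex lies in some bag; for every edge, both endpoints lie together in some bag; and for every vertex, the bags containing it form a connected subtree. Here vertex 1 appears in no bag, so the decomposition is invalid.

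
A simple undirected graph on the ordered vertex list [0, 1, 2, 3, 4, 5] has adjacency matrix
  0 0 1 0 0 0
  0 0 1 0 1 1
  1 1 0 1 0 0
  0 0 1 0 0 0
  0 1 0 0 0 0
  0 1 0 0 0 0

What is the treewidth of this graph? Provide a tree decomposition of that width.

Treewidth 1.
One such decomposition:
Bags: B1 = {1, 2}  B2 = {2, 3}  B3 = {1, 4}  B4 = {1, 5}  B5 = {0, 2}
Tree: B1–B2, B1–B3, B1–B4, B1–B5

Every bag has size at most 2, so the width is 2 − 1 = 1 and tw(G) ≤ 1. G has an edge, so its treewidth is at least 1. Therefore the treewidth is 1.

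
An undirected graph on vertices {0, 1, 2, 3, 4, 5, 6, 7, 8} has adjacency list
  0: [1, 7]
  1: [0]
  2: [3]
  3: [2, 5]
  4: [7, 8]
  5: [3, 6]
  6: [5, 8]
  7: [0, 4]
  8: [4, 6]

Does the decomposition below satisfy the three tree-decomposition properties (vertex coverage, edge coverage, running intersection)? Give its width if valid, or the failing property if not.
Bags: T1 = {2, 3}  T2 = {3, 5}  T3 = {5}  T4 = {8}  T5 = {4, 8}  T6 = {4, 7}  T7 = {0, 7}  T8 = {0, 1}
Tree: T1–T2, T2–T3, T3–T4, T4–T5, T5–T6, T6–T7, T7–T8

No — vertex 6 appears in no bag.

A tree decomposition must satisfy three properties: every vertex lies in some bag; for every edge, both endpoints lie together in some bag; and for every vertex, the bags containing it form a connected subtree. Here vertex 6 appears in no bag, so the decomposition is invalid.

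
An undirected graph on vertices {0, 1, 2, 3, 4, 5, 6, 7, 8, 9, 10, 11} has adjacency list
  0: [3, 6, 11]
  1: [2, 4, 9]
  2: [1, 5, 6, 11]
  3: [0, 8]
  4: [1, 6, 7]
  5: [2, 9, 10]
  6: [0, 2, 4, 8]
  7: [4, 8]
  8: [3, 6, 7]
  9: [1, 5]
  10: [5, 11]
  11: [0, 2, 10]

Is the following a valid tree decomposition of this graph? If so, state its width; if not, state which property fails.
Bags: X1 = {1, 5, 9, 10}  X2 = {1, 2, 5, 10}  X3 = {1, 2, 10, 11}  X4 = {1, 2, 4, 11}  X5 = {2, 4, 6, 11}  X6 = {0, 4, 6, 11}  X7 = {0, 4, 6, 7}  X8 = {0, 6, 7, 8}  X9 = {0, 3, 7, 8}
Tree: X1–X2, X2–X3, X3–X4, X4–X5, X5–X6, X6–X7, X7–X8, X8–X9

Checking the three conditions: (i) the bags cover all of {0, 1, 2, 3, 4, 5, 6, 7, 8, 9, 10, 11}; (ii) for each edge, some bag contains both endpoints; (iii) the bags containing any fixed vertex form a subtree. All hold, so the decomposition is valid with width 4 − 1 = 3.

Yes; width 3.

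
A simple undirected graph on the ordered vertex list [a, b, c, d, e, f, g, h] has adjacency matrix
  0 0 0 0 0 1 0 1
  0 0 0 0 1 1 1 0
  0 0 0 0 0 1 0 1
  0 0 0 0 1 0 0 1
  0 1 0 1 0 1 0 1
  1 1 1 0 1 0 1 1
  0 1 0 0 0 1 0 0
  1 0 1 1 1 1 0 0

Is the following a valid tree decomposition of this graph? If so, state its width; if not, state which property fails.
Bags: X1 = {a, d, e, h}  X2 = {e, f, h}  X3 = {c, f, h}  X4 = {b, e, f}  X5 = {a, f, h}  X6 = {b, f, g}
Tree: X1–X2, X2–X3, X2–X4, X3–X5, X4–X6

No — bags containing vertex a are not connected in the tree.

A tree decomposition must satisfy three properties: every vertex lies in some bag; for every edge, both endpoints lie together in some bag; and for every vertex, the bags containing it form a connected subtree. Here bags containing vertex a are not connected in the tree, so the decomposition is invalid.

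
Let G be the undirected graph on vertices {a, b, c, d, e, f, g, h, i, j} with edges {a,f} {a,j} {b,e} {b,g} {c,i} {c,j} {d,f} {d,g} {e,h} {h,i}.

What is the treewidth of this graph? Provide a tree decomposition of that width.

Each bag holds 3 vertices, so the decomposition has width 2, which upper-bounds the treewidth. Since j–c–i–h–e–b–g–d–f–a–j is a cycle in G, G is not acyclic. Forests are exactly the graphs of treewidth ≤ 1, so tw(G) ≥ 2. Hence tw(G) = 2 exactly.

Treewidth 2.
One such decomposition:
Bags: B1 = {c, i, j}  B2 = {h, i, j}  B3 = {e, h, j}  B4 = {b, e, j}  B5 = {b, g, j}  B6 = {d, g, j}  B7 = {d, f, j}  B8 = {a, f, j}
Tree: B1–B2, B2–B3, B3–B4, B4–B5, B5–B6, B6–B7, B7–B8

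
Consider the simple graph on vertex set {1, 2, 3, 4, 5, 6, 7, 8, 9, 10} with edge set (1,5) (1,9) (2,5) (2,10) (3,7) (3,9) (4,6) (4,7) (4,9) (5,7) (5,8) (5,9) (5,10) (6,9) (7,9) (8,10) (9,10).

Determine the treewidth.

2

A width-2 tree decomposition is:
Bags: B1 = {5, 7, 9}  B2 = {1, 5, 9}  B3 = {5, 9, 10}  B4 = {4, 7, 9}  B5 = {5, 8, 10}  B6 = {4, 6, 9}  B7 = {3, 7, 9}  B8 = {2, 5, 10}
Tree: B1–B2, B2–B3, B1–B4, B3–B5, B4–B6, B1–B7, B5–B8
Each bag holds 3 vertices, so the decomposition has width 2, which upper-bounds the treewidth. Conversely, {5, 8, 10} is a clique of size 3, and the vertices of any clique must share a bag in every tree decomposition; so some bag has ≥ 3 vertices and tw(G) ≥ 2. Hence tw(G) = 2 exactly.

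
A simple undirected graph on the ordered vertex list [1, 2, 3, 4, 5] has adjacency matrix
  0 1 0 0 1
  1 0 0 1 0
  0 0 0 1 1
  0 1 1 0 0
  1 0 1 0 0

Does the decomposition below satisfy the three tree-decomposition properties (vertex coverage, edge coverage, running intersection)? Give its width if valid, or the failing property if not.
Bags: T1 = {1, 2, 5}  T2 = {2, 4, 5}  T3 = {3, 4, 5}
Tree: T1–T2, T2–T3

Vertex coverage: the bags together contain {1, 2, 3, 4, 5}, the full vertex set. Edge coverage: each edge of G has both endpoints in at least one bag. Running intersection: for every vertex, the bags containing it form a connected subtree. All three properties hold, so this is a valid tree decomposition of width max|bag| − 1 = 2, and hence tw(G) ≤ 2.

Yes; width 2.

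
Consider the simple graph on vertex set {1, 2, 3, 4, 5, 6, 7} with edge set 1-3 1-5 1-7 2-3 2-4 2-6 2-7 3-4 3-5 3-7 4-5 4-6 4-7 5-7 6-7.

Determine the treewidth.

3

A width-3 tree decomposition is:
Bags: B1 = {2, 4, 6, 7}  B2 = {2, 3, 4, 7}  B3 = {3, 4, 5, 7}  B4 = {1, 3, 5, 7}
Tree: B1–B2, B2–B3, B3–B4
Each bag holds 4 vertices, so the decomposition has width 3, which upper-bounds the treewidth. Conversely, {1, 3, 5, 7} is a clique of size 4, and the vertices of any clique must share a bag in every tree decomposition; so some bag has ≥ 4 vertices and tw(G) ≥ 3. Therefore the treewidth is 3.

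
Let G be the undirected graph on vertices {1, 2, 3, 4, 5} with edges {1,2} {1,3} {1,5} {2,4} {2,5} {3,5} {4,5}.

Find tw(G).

A width-2 tree decomposition is:
Bags: B1 = {1, 3, 5}  B2 = {1, 2, 5}  B3 = {2, 4, 5}
Tree: B1–B2, B2–B3
Each bag holds 3 vertices, so the decomposition has width 2, which upper-bounds the treewidth. On the other hand G contains the 3-clique {1, 2, 5}. A clique must lie in a single bag of any decomposition, so no decomposition can have width below 2. Combining the bounds, tw(G) = 2.

2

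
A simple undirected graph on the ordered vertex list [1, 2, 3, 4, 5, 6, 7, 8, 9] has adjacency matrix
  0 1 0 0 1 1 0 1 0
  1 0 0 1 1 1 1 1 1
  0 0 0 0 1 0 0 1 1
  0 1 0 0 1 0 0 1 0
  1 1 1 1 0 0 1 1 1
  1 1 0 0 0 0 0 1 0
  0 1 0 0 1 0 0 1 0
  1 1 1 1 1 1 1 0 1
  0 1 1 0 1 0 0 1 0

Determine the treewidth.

A width-3 tree decomposition is:
Bags: B1 = {1, 2, 5, 8}  B2 = {2, 5, 8, 9}  B3 = {2, 4, 5, 8}  B4 = {2, 5, 7, 8}  B5 = {1, 2, 6, 8}  B6 = {3, 5, 8, 9}
Tree: B1–B2, B2–B3, B1–B4, B1–B5, B2–B6
The largest bag has 4 vertices, giving width 3; this decomposition certifies tw(G) ≤ 3. On the other hand G contains the 4-clique {1, 2, 5, 8}. A clique must lie in a single bag of any decomposition, so no decomposition can have width below 3. Hence tw(G) = 3 exactly.

3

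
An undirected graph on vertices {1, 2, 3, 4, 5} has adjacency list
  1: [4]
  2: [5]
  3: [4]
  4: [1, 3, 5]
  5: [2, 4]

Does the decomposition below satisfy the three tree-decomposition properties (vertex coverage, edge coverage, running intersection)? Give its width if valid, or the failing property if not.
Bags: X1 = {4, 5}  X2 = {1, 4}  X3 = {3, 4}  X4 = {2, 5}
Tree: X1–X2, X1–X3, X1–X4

Yes; width 1.

Vertex coverage: the bags together contain {1, 2, 3, 4, 5}, the full vertex set. Edge coverage: each edge of G has both endpoints in at least one bag. Running intersection: for every vertex, the bags containing it form a connected subtree. All three properties hold, so this is a valid tree decomposition of width max|bag| − 1 = 1, and hence tw(G) ≤ 1.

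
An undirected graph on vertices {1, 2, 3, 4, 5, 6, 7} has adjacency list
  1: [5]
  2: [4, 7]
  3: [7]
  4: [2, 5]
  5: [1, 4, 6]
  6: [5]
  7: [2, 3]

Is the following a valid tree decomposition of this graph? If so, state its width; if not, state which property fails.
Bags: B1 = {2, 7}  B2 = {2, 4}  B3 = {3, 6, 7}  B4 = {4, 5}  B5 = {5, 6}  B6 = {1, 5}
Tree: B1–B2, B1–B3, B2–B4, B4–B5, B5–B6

A tree decomposition must satisfy three properties: every vertex lies in some bag; for every edge, both endpoints lie together in some bag; and for every vertex, the bags containing it form a connected subtree. Here bags containing vertex 6 are not connected in the tree, so the decomposition is invalid.

No — bags containing vertex 6 are not connected in the tree.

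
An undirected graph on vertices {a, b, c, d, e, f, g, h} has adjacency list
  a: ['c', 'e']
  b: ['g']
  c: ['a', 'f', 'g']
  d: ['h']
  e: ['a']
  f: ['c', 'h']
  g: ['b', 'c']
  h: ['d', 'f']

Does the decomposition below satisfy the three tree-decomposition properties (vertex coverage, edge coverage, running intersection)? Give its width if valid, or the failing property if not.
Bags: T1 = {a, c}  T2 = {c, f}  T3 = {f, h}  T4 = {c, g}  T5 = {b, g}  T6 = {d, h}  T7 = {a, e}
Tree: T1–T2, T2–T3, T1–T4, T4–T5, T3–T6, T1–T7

Every vertex of G appears in some bag (union = {a, b, c, d, e, f, g, h}); every edge is covered by a bag; and for each vertex v the set of bags containing v is connected in the bag tree. The decomposition is therefore valid. The largest bag has 2 vertices, so the width is 1.

Yes; width 1.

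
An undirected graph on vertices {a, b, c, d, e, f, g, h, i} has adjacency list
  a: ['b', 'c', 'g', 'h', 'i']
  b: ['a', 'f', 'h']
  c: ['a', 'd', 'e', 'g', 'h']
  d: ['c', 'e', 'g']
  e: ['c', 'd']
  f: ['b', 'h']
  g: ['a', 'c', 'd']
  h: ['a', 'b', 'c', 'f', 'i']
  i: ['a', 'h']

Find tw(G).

2

A width-2 tree decomposition is:
Bags: B1 = {a, c, g}  B2 = {c, d, g}  B3 = {a, c, h}  B4 = {a, h, i}  B5 = {c, d, e}  B6 = {a, b, h}  B7 = {b, f, h}
Tree: B1–B2, B1–B3, B3–B4, B2–B5, B4–B6, B6–B7
Every bag has size at most 3, so the width is 3 − 1 = 2 and tw(G) ≤ 2. On the other hand G contains the 3-clique {c, d, g}. A clique must lie in a single bag of any decomposition, so no decomposition can have width below 2. Therefore the treewidth is 2.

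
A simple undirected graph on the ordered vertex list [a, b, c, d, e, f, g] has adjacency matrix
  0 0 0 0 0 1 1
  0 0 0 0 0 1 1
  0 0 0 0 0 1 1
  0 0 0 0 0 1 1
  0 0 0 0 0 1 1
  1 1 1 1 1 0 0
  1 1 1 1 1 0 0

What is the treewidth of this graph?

A width-2 tree decomposition is:
Bags: B1 = {a, f, g}  B2 = {e, f, g}  B3 = {d, f, g}  B4 = {b, f, g}  B5 = {c, f, g}
Tree: B1–B2, B2–B3, B3–B4, B4–B5
The largest bag has 3 vertices, giving width 2; this decomposition certifies tw(G) ≤ 2. For the lower bound, G contains the cycle g–a–f–e–g, so G is not a forest; only forests have treewidth ≤ 1, hence tw(G) ≥ 2. Therefore the treewidth is 2.

2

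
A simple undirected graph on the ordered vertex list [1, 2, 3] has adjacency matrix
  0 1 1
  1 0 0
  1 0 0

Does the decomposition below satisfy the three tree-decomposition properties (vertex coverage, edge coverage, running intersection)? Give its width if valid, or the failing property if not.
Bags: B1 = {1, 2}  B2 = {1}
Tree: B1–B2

No — vertex 3 appears in no bag.

A tree decomposition must satisfy three properties: every vertex lies in some bag; for every edge, both endpoints lie together in some bag; and for every vertex, the bags containing it form a connected subtree. Here vertex 3 appears in no bag, so the decomposition is invalid.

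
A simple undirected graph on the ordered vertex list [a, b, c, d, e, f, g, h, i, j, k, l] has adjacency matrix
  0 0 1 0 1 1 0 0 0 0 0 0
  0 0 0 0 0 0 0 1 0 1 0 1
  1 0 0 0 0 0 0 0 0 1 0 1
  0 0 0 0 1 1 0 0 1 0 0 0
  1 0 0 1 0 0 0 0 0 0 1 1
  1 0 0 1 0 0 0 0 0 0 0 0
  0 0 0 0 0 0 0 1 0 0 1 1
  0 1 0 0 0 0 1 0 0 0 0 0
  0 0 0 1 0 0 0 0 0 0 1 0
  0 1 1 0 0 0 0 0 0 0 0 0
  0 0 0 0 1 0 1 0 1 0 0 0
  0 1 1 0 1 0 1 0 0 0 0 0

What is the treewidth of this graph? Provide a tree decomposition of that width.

Treewidth 3.
One such decomposition:
Bags: B1 = {b, c, h, j}  B2 = {b, c, h, l}  B3 = {c, g, h, l}  B4 = {a, c, g, l}  B5 = {a, e, g, l}  B6 = {a, e, g, k}  B7 = {a, e, f, k}  B8 = {d, e, f, k}  B9 = {d, f, i, k}
Tree: B1–B2, B2–B3, B3–B4, B4–B5, B5–B6, B6–B7, B7–B8, B8–B9

Each bag holds 4 vertices, so the decomposition has width 3, which upper-bounds the treewidth. For the lower bound: the 4 vertex sets {b,h,j}, {c}, {l}, {a,e,g,k} are disjoint, each induces a connected subgraph, and every pair is joined by at least one edge of G. Contracting each set to a single vertex therefore yields K_{4} as a minor, and since treewidth is minor-monotone, tw(G) ≥ tw(K_{4}) = 3. The upper and lower bounds meet at 3, so that is the treewidth.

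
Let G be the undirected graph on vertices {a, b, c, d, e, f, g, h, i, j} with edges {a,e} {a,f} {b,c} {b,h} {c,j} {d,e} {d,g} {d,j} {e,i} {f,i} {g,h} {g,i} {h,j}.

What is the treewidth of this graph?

A width-2 tree decomposition is:
Bags: B1 = {b, c, h}  B2 = {c, h, j}  B3 = {g, h, j}  B4 = {d, g, j}  B5 = {d, g, i}  B6 = {d, e, i}  B7 = {e, f, i}  B8 = {a, e, f}
Tree: B1–B2, B2–B3, B3–B4, B4–B5, B5–B6, B6–B7, B7–B8
Every bag has size at most 3, so the width is 3 − 1 = 2 and tw(G) ≤ 2. For the lower bound, G contains the cycle b–c–j–h–b, so G is not a forest; only forests have treewidth ≤ 1, hence tw(G) ≥ 2. Hence tw(G) = 2 exactly.

2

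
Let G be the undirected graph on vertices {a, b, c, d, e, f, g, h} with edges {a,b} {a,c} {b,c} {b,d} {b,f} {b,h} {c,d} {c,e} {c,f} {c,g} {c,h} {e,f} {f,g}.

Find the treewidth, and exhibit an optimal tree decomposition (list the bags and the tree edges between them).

Treewidth 2.
One optimal decomposition is:
Bags: B1 = {c, e, f}  B2 = {b, c, f}  B3 = {b, c, h}  B4 = {a, b, c}  B5 = {b, c, d}  B6 = {c, f, g}
Tree: B1–B2, B2–B3, B2–B4, B3–B5, B1–B6

Every bag has size at most 3, so the width is 3 − 1 = 2 and tw(G) ≤ 2. On the other hand G contains the 3-clique {c, f, g}. A clique must lie in a single bag of any decomposition, so no decomposition can have width below 2. Therefore the treewidth is 2.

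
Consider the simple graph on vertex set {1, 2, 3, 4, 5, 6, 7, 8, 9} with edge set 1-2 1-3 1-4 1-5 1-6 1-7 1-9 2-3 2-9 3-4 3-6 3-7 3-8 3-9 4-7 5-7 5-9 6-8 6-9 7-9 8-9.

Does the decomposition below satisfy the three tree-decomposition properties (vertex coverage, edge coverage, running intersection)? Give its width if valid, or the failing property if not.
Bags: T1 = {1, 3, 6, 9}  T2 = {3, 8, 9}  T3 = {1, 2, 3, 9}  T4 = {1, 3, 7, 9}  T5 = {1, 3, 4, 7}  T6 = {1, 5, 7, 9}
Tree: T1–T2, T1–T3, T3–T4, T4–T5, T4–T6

No — edge (6,8) lies in no bag.

A tree decomposition must satisfy three properties: every vertex lies in some bag; for every edge, both endpoints lie together in some bag; and for every vertex, the bags containing it form a connected subtree. Here edge (6,8) lies in no bag, so the decomposition is invalid.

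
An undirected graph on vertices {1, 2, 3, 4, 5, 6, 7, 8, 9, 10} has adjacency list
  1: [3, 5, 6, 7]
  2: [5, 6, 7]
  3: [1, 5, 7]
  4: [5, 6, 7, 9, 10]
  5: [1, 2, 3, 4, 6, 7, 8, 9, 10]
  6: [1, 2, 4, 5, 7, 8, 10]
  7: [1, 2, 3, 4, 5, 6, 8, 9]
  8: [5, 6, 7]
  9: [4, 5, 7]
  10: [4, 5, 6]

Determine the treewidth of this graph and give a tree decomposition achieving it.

Treewidth 3.
One optimal decomposition is:
Bags: B1 = {1, 5, 6, 7}  B2 = {4, 5, 6, 7}  B3 = {2, 5, 6, 7}  B4 = {1, 3, 5, 7}  B5 = {4, 5, 7, 9}  B6 = {4, 5, 6, 10}  B7 = {5, 6, 7, 8}
Tree: B1–B2, B1–B3, B1–B4, B2–B5, B2–B6, B1–B7

Each bag holds 4 vertices, so the decomposition has width 3, which upper-bounds the treewidth. Conversely, {4, 5, 6, 10} is a clique of size 4, and the vertices of any clique must share a bag in every tree decomposition; so some bag has ≥ 4 vertices and tw(G) ≥ 3. The upper and lower bounds meet at 3, so that is the treewidth.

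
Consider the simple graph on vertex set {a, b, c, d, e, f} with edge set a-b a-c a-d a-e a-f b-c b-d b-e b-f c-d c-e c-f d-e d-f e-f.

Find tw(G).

5

A width-5 tree decomposition is:
Bags: B1 = {a, b, c, d, e, f}
Tree: (single bag)
A single bag containing all 6 vertices is trivially a valid decomposition of width 5. Conversely, {a, b, c, d, e, f} is a clique of size 6, and the vertices of any clique must share a bag in every tree decomposition; so some bag has ≥ 6 vertices and tw(G) ≥ 5. Combining the bounds, tw(G) = 5.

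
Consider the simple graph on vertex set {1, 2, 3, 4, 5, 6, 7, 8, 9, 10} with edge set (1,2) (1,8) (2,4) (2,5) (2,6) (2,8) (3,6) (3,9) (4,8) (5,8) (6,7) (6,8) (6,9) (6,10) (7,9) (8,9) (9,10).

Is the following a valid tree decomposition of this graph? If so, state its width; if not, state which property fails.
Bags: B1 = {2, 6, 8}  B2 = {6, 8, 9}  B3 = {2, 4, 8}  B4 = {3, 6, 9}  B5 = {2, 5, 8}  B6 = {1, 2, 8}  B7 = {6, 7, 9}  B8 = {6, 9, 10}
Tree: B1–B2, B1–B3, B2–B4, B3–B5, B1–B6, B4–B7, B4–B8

Every vertex of G appears in some bag (union = {1, 2, 3, 4, 5, 6, 7, 8, 9, 10}); every edge is covered by a bag; and for each vertex v the set of bags containing v is connected in the bag tree. The decomposition is therefore valid. The largest bag has 3 vertices, so the width is 2.

Yes; width 2.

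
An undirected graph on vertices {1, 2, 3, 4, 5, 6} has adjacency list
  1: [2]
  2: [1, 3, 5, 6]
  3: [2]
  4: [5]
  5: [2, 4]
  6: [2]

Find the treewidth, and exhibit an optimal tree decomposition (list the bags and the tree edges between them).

Treewidth 1.
One optimal decomposition is:
Bags: B1 = {2, 6}  B2 = {2, 3}  B3 = {1, 2}  B4 = {2, 5}  B5 = {4, 5}
Tree: B1–B2, B2–B3, B2–B4, B4–B5

Each bag holds 2 vertices, so the decomposition has width 1, which upper-bounds the treewidth. Any graph with an edge has treewidth ≥ 1, and G has the edge 6–2. The upper and lower bounds meet at 1, so that is the treewidth.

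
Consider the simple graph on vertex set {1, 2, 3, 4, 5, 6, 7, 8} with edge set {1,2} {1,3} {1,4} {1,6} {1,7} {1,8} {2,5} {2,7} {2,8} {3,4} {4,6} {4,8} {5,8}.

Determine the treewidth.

A width-2 tree decomposition is:
Bags: B1 = {1, 3, 4}  B2 = {1, 4, 8}  B3 = {1, 2, 8}  B4 = {2, 5, 8}  B5 = {1, 2, 7}  B6 = {1, 4, 6}
Tree: B1–B2, B2–B3, B3–B4, B3–B5, B1–B6
The largest bag has 3 vertices, giving width 2; this decomposition certifies tw(G) ≤ 2. On the other hand G contains the 3-clique {1, 2, 8}. A clique must lie in a single bag of any decomposition, so no decomposition can have width below 2. The upper and lower bounds meet at 2, so that is the treewidth.

2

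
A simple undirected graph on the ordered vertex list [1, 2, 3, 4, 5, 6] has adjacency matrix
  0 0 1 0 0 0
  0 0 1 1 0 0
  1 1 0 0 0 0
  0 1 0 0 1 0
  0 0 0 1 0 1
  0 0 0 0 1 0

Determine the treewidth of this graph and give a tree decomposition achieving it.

Treewidth 1.
One such decomposition:
Bags: B1 = {5, 6}  B2 = {4, 5}  B3 = {2, 4}  B4 = {2, 3}  B5 = {1, 3}
Tree: B1–B2, B2–B3, B3–B4, B4–B5

The largest bag has 2 vertices, giving width 1; this decomposition certifies tw(G) ≤ 1. Any graph with an edge has treewidth ≥ 1, and G has the edge 6–5. The upper and lower bounds meet at 1, so that is the treewidth.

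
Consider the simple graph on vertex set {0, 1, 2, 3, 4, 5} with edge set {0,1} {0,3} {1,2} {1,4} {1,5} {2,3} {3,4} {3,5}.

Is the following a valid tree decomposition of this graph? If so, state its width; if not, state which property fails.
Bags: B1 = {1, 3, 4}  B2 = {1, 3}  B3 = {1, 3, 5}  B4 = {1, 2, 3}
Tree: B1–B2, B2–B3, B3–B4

A tree decomposition must satisfy three properties: every vertex lies in some bag; for every edge, both endpoints lie together in some bag; and for every vertex, the bags containing it form a connected subtree. Here vertex 0 appears in no bag, so the decomposition is invalid.

No — vertex 0 appears in no bag.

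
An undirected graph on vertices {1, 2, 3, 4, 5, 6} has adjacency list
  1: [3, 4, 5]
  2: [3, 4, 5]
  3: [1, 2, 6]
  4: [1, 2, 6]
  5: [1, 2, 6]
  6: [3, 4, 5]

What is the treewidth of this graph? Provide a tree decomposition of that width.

The largest bag has 4 vertices, giving width 3; this decomposition certifies tw(G) ≤ 3. For the lower bound: the 4 vertex sets {2,4}, {5,6}, {1}, {3} are disjoint, each induces a connected subgraph, and every pair is joined by at least one edge of G. Contracting each set to a single vertex therefore yields K_{4} as a minor, and since treewidth is minor-monotone, tw(G) ≥ tw(K_{4}) = 3. Therefore the treewidth is 3.

Treewidth 3.
One optimal decomposition is:
Bags: B1 = {1, 2, 4, 6}  B2 = {1, 2, 5, 6}  B3 = {1, 2, 3, 6}
Tree: B1–B2, B2–B3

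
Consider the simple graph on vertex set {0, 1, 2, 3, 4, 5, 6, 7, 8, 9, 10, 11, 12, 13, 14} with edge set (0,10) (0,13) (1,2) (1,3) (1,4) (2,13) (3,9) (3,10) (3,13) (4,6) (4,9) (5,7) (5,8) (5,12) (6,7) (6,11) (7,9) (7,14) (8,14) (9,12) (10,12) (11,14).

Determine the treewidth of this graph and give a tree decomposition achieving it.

Treewidth 3.
One such decomposition:
Bags: B1 = {0, 2, 10, 13}  B2 = {2, 3, 10, 13}  B3 = {1, 2, 3, 10}  B4 = {1, 3, 10, 12}  B5 = {1, 3, 9, 12}  B6 = {1, 4, 9, 12}  B7 = {4, 5, 9, 12}  B8 = {4, 5, 7, 9}  B9 = {4, 5, 6, 7}  B10 = {5, 6, 7, 8}  B11 = {6, 7, 8, 14}  B12 = {6, 8, 11, 14}
Tree: B1–B2, B2–B3, B3–B4, B4–B5, B5–B6, B6–B7, B7–B8, B8–B9, B9–B10, B10–B11, B11–B12

The largest bag has 4 vertices, giving width 3; this decomposition certifies tw(G) ≤ 3. For the lower bound: the 4 vertex sets {0,2,13}, {10}, {3}, {1,4,9,12} are disjoint, each induces a connected subgraph, and every pair is joined by at least one edge of G. Contracting each set to a single vertex therefore yields K_{4} as a minor, and since treewidth is minor-monotone, tw(G) ≥ tw(K_{4}) = 3. Therefore the treewidth is 3.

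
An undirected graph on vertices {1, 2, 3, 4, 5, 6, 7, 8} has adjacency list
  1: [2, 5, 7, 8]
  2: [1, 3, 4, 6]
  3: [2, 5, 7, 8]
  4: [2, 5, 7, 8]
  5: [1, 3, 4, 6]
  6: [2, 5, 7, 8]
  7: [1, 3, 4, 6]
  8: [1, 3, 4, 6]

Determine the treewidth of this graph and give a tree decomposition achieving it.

Each bag holds 5 vertices, so the decomposition has width 4, which upper-bounds the treewidth. For the lower bound: the 5 vertex sets {5,6}, {2,4}, {3,7}, {8}, {1} are disjoint, each induces a connected subgraph, and every pair is joined by at least one edge of G. Contracting each set to a single vertex therefore yields K_{5} as a minor, and since treewidth is minor-monotone, tw(G) ≥ tw(K_{5}) = 4. Combining the bounds, tw(G) = 4.

Treewidth 4.
One such decomposition:
Bags: B1 = {2, 5, 6, 7, 8}  B2 = {2, 4, 5, 7, 8}  B3 = {2, 3, 5, 7, 8}  B4 = {1, 2, 5, 7, 8}
Tree: B1–B2, B2–B3, B3–B4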